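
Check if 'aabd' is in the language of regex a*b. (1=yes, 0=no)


Pattern: a*b
String: 'aabd'
Pattern requires: zero or more 'a's followed by exactly one 'b'
Found 2 leading 'a's
Remaining: 'bd'
Remaining is not 'b' -> no match
Result: 0

0


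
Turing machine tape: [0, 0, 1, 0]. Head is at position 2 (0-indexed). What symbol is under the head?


Tape: [0, 0, 1, 0]
Positions: 0 1 2 3
Values:    0 0 1 0
Head at position 2
tape[2] = 1

1


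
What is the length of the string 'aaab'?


String: 'aaab'
Counting characters:
  'a' appears 3 time(s)
  'b' appears 1 time(s)
Total length = 3 + 1 = 4

4


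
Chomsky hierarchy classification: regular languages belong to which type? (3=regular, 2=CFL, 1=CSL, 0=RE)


Chomsky hierarchy levels:
  Type 3: Regular (DFA/NFA/regex)
  Type 2: Context-free (PDA)
  Type 1: Context-sensitive
  Type 0: Recursively enumerable (TM)
'regular' corresponds to Type 3

3


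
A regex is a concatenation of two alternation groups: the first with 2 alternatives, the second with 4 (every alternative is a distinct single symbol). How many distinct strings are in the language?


First group: 2 alternatives
Second group: 4 alternatives
Concatenation: each choice from group 1 pairs with each from group 2
Total = 2 x 4 = 8

8


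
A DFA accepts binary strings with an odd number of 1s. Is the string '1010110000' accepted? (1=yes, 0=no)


DFA has 2 states: q_even (start, accept=no) and q_odd
Processing string '1010110000' character by character:
  Position 0: read '1', 1-count=1 -> q_odd
  Position 1: read '0', 1-count=1 -> q_odd (no change)
  Position 2: read '1', 1-count=2 -> q_even
  Position 3: read '0', 1-count=2 -> q_even (no change)
  Position 4: read '1', 1-count=3 -> q_odd
  Position 5: read '1', 1-count=4 -> q_even
  Position 6: read '0', 1-count=4 -> q_even (no change)
  Position 7: read '0', 1-count=4 -> q_even (no change)
  Position 8: read '0', 1-count=4 -> q_even (no change)
  Position 9: read '0', 1-count=4 -> q_even (no change)
Final state: q_even, total 1s = 4 (even); the DFA requires an odd count -> reject

0


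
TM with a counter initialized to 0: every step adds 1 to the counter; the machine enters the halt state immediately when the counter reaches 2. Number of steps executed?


Counter starts at 0. Counting sequence:
  Step 1: counter = 1
  Step 2: counter = 2
Counter reached 2 -> halt
Total steps = 2

2


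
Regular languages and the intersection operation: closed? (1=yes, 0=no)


Regular languages are closed under all standard operations:
- Union: Yes (product construction)
- Intersection: Yes (product construction)
- Complement: Yes (swap accept/reject)
- Concatenation: Yes (NFA construction)
Operation: intersection -> Closed

1


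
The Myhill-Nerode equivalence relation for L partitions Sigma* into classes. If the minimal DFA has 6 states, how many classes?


Myhill-Nerode theorem:
Number of equivalence classes = number of states in minimal DFA
Minimal DFA states = 6
Therefore equivalence classes = 6

6


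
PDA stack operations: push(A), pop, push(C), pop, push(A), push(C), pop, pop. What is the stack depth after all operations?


Tracing stack operations:
  push(A) -> stack = [A], depth=1
  pop -> removed A, stack = [], depth=0
  push(C) -> stack = [C], depth=1
  pop -> removed C, stack = [], depth=0
  push(A) -> stack = [A], depth=1
  push(C) -> stack = [A,C], depth=2
  pop -> removed C, stack = [A], depth=1
  pop -> removed A, stack = [], depth=0
Final depth = 0

0


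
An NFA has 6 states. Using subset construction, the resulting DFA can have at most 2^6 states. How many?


NFA has 6 states
Subset construction: each DFA state = subset of NFA states
Maximum subsets = 2^6
2^6 = 64

64


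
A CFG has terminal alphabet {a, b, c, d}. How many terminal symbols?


Terminal symbols: a, b, c, d
Counting each: a (#1), b (#2), c (#3), d (#4)
Total = 4

4


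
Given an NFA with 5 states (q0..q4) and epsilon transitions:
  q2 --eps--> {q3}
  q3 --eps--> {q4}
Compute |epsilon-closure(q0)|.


Starting from q0
Initialize closure = {q0}
q0 has no outgoing epsilon transitions -> nothing to add
Final closure: {q0}
Size = 1

1


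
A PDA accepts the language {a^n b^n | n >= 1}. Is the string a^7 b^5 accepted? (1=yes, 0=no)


Language requires equal numbers of a's and b's
PDA pushes for each 'a', pops for each 'b'
Number of a's = 7
Number of b's = 5
7 != 5 -> Reject

0


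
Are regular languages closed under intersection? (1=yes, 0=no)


Regular languages are closed under:
- Union (DFA product construction)
- Intersection (DFA product construction)
- Complement (swap accept/reject states)
- Concatenation (NFA construction)
- Kleene star (NFA construction)
intersection is in this list
Therefore: closed

1


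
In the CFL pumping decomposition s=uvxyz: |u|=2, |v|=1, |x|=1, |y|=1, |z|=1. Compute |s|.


|s| = |u| + |v| + |x| + |y| + |z|
= 2 + 1 + 1 + 1 + 1
= 3 + 1 + 2
= 4 + 2
= 6

6


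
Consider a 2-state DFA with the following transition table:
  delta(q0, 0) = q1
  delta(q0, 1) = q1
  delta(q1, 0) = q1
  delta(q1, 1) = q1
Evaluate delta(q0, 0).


Looking up transition function:
delta(q0, 0) in the table
Row: q0, Column: 0
Result: q1

q1


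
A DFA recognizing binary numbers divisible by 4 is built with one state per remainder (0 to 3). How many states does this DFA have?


Divisibility by 4 is tracked via the remainder mod 4: 0, 1, ..., 3
The construction assigns one state to each remainder
Number of remainders = 4

4


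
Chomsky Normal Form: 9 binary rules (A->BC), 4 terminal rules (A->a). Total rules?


CNF allows two rule forms:
  A -> BC (binary): 9 rules
  A -> a (terminal): 4 rules
Total = 9 + 4 = 13

13


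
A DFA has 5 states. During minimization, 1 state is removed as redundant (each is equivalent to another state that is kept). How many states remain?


Original DFA: 5 states
Redundant states removed: 1
Minimized states = original - removed
= 5 - 1
= 4

4


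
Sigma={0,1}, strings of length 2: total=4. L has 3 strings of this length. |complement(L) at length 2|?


Alphabet: {0,1}
String length: 2
Total strings of length 2 = 2^2 = 4
Strings in L = 3
Complement = total - |L|
= 4 - 3
= 1

1


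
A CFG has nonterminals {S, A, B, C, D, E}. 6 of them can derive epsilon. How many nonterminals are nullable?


Nonterminals: {S, A, B, C, D, E}
A nonterminal is nullable if it can derive epsilon
Counting nullable nonterminals: 6
Total nullable = 6

6


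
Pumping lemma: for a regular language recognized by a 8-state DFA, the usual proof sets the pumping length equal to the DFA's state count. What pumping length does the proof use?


Pumping lemma for regular languages (standard proof):
Take p = |Q|, the number of DFA states.
Any string of length >= |Q| passes through |Q|+1 states while reading its first |Q| symbols,
so by pigeonhole some state repeats, giving the loop that can be pumped.
Here |Q| = 8
Therefore the proof uses p = 8

8


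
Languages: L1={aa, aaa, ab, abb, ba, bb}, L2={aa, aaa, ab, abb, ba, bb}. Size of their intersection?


L1 = {aa, aaa, ab, abb, ba, bb}
L2 = {aa, aaa, ab, abb, ba, bb}
Checking each string in L1 against L2:
  'aa': in L2? Yes
  'aaa': in L2? Yes
  'ab': in L2? Yes
  'abb': in L2? Yes
  'ba': in L2? Yes
  'bb': in L2? Yes
Intersection = {aa, aaa, ab, abb, ba, bb}
|L1 ∩ L2| = 6

6


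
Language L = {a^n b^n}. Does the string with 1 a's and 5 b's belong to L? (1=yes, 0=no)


Language requires equal numbers of a's and b's
PDA pushes for each 'a', pops for each 'b'
Number of a's = 1
Number of b's = 5
1 != 5 -> Reject

0


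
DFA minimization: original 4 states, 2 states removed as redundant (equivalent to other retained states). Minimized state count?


Original DFA: 4 states
Redundant states removed: 2
Minimized states = original - removed
= 4 - 2
= 2

2


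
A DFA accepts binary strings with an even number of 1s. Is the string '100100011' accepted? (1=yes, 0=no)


DFA has 2 states: q_even (start, accept=yes) and q_odd
Processing string '100100011' character by character:
  Position 0: read '1', 1-count=1 -> q_odd
  Position 1: read '0', 1-count=1 -> q_odd (no change)
  Position 2: read '0', 1-count=1 -> q_odd (no change)
  Position 3: read '1', 1-count=2 -> q_even
  Position 4: read '0', 1-count=2 -> q_even (no change)
  Position 5: read '0', 1-count=2 -> q_even (no change)
  Position 6: read '0', 1-count=2 -> q_even (no change)
  Position 7: read '1', 1-count=3 -> q_odd
  Position 8: read '1', 1-count=4 -> q_even
Final state: q_even, total 1s = 4 (even); the DFA requires an even count -> accept

1


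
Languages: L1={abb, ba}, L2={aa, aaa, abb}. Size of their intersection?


L1 = {abb, ba}
L2 = {aa, aaa, abb}
Checking each string in L1 against L2:
  'abb': in L2? Yes
  'ba': in L2? No
Intersection = {abb}
|L1 ∩ L2| = 1

1


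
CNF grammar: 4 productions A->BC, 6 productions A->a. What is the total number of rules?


CNF allows two rule forms:
  A -> BC (binary): 4 rules
  A -> a (terminal): 6 rules
Total = 4 + 6 = 10

10


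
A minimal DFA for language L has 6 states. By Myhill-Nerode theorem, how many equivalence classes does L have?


Myhill-Nerode theorem:
Number of equivalence classes = number of states in minimal DFA
Minimal DFA states = 6
Therefore equivalence classes = 6

6


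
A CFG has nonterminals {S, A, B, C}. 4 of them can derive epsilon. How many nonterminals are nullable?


Nonterminals: {S, A, B, C}
A nonterminal is nullable if it can derive epsilon
Counting nullable nonterminals: 4
Total nullable = 4

4


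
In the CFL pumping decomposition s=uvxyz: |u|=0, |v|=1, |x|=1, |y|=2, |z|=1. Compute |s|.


|s| = |u| + |v| + |x| + |y| + |z|
= 0 + 1 + 1 + 2 + 1
= 1 + 1 + 3
= 2 + 3
= 5

5


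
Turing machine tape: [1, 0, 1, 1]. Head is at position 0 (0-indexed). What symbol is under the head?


Tape: [1, 0, 1, 1]
Positions: 0 1 2 3
Values:    1 0 1 1
Head at position 0
tape[0] = 1

1


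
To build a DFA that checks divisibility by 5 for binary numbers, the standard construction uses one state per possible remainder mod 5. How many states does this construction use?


Divisibility by 5 is tracked via the remainder mod 5: 0, 1, ..., 4
The construction assigns one state to each remainder
Number of remainders = 5

5


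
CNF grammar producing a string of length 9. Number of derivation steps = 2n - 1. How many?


Chomsky Normal Form derivation:
String length n = 9
Each step either:
  - Splits a nonterminal into two (n-1 such steps)
  - Converts a nonterminal to terminal (n such steps)
Total = (n-1) + n = 2n - 1
= 2(9) - 1
= 18 - 1
= 17

17


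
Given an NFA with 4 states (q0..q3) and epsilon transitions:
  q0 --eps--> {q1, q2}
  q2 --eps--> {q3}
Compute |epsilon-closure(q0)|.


Starting from q0
Initialize closure = {q0}
Follow epsilon from q0 -> add q1
Follow epsilon from q0 -> add q2
Follow epsilon from q2 -> add q3
Final closure: {q0, q1, q2, q3}
Size = 4

4


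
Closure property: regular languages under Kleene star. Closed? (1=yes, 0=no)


Regular languages are closed under:
- Union (DFA product construction)
- Intersection (DFA product construction)
- Complement (swap accept/reject states)
- Concatenation (NFA construction)
- Kleene star (NFA construction)
Kleene star is in this list
Therefore: closed

1


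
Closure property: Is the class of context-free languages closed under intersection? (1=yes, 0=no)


CFL closure properties:
  Closed under: union, concatenation, Kleene star
  NOT closed under: intersection, complement
Operation 'intersection' is in not-closed list -> No (not closed)

0


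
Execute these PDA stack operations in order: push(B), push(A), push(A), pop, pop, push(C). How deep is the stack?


Tracing stack operations:
  push(B) -> stack = [B], depth=1
  push(A) -> stack = [B,A], depth=2
  push(A) -> stack = [B,A,A], depth=3
  pop -> removed A, stack = [B,A], depth=2
  pop -> removed A, stack = [B], depth=1
  push(C) -> stack = [B,C], depth=2
Final depth = 2

2


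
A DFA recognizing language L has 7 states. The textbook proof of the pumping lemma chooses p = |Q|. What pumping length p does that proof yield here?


Pumping lemma for regular languages (standard proof):
Take p = |Q|, the number of DFA states.
Any string of length >= |Q| passes through |Q|+1 states while reading its first |Q| symbols,
so by pigeonhole some state repeats, giving the loop that can be pumped.
Here |Q| = 7
Therefore the proof uses p = 7

7


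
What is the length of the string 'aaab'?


String: 'aaab'
Counting characters:
  'a' appears 3 time(s)
  'b' appears 1 time(s)
Total length = 3 + 1 = 4

4


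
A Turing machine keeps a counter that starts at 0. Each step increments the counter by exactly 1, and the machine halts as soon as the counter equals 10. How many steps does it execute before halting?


Counter starts at 0. Counting sequence:
  Step 1: counter = 1
  Step 2: counter = 2
  Step 3: counter = 3
  Step 4: counter = 4
  Step 5: counter = 5
  Step 6: counter = 6
  ...
  Step 10: counter = 10
Counter reached 10 -> halt
Total steps = 10

10


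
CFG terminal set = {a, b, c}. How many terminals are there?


Terminal symbols: a, b, c
Counting each: a (#1), b (#2), c (#3)
Total = 3

3


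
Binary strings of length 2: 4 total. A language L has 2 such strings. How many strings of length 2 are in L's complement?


Alphabet: {0,1}
String length: 2
Total strings of length 2 = 2^2 = 4
Strings in L = 2
Complement = total - |L|
= 4 - 2
= 2

2


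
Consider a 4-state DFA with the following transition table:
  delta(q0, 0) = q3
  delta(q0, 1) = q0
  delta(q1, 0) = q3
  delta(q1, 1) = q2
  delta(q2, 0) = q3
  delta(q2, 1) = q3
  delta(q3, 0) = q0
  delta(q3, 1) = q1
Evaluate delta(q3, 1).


Looking up transition function:
delta(q3, 1) in the table
Row: q3, Column: 1
Result: q1

q1


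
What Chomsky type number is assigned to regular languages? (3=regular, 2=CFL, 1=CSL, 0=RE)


Chomsky hierarchy levels:
  Type 3: Regular (DFA/NFA/regex)
  Type 2: Context-free (PDA)
  Type 1: Context-sensitive
  Type 0: Recursively enumerable (TM)
'regular' corresponds to Type 3

3


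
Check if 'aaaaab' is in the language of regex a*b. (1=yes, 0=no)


Pattern: a*b
String: 'aaaaab'
Pattern requires: zero or more 'a's followed by exactly one 'b'
Found 5 leading 'a's
Remaining: 'b'
Remaining is exactly 'b' -> match
Result: 1

1


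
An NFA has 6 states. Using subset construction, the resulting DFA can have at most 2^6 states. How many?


NFA has 6 states
Subset construction: each DFA state = subset of NFA states
Maximum subsets = 2^6
2^6 = 64

64


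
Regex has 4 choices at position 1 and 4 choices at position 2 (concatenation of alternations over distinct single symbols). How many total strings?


First group: 4 alternatives
Second group: 4 alternatives
Concatenation: each choice from group 1 pairs with each from group 2
Total = 4 x 4 = 16

16


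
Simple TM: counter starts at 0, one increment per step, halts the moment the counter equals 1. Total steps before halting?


Counter starts at 0. Counting sequence:
  Step 1: counter = 1
Counter reached 1 -> halt
Total steps = 1

1


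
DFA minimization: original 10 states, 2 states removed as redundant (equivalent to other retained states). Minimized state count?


Original DFA: 10 states
Redundant states removed: 2
Minimized states = original - removed
= 10 - 2
= 8

8


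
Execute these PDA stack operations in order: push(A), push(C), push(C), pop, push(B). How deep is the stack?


Tracing stack operations:
  push(A) -> stack = [A], depth=1
  push(C) -> stack = [A,C], depth=2
  push(C) -> stack = [A,C,C], depth=3
  pop -> removed C, stack = [A,C], depth=2
  push(B) -> stack = [A,C,B], depth=3
Final depth = 3

3


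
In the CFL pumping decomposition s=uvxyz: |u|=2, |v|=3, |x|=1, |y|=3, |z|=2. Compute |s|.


|s| = |u| + |v| + |x| + |y| + |z|
= 2 + 3 + 1 + 3 + 2
= 5 + 1 + 5
= 6 + 5
= 11

11


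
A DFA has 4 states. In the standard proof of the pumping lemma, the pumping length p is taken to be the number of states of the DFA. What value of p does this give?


Pumping lemma for regular languages (standard proof):
Take p = |Q|, the number of DFA states.
Any string of length >= |Q| passes through |Q|+1 states while reading its first |Q| symbols,
so by pigeonhole some state repeats, giving the loop that can be pumped.
Here |Q| = 4
Therefore the proof uses p = 4

4


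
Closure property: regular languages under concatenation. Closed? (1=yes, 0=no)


Regular languages are closed under:
- Union (DFA product construction)
- Intersection (DFA product construction)
- Complement (swap accept/reject states)
- Concatenation (NFA construction)
- Kleene star (NFA construction)
concatenation is in this list
Therefore: closed

1


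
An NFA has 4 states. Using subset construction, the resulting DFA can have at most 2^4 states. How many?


NFA has 4 states
Subset construction: each DFA state = subset of NFA states
Maximum subsets = 2^4
2^4 = 16

16


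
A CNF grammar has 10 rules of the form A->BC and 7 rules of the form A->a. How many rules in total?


CNF allows two rule forms:
  A -> BC (binary): 10 rules
  A -> a (terminal): 7 rules
Total = 10 + 7 = 17

17


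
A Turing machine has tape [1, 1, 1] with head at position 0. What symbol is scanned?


Tape: [1, 1, 1]
Positions: 0 1 2
Values:    1 1 1
Head at position 0
tape[0] = 1

1


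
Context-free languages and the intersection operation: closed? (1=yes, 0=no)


CFL closure properties:
  Closed under: union, concatenation, Kleene star
  NOT closed under: intersection, complement
Operation 'intersection' is in not-closed list -> No (not closed)

0


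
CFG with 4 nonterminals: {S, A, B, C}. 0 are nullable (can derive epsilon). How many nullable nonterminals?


Nonterminals: {S, A, B, C}
A nonterminal is nullable if it can derive epsilon
Counting nullable nonterminals: 0
Total nullable = 0

0


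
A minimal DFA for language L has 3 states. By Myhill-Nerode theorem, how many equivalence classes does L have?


Myhill-Nerode theorem:
Number of equivalence classes = number of states in minimal DFA
Minimal DFA states = 3
Therefore equivalence classes = 3

3


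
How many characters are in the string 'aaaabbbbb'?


String: 'aaaabbbbb'
Counting characters:
  'a' appears 4 time(s)
  'b' appears 5 time(s)
Total length = 4 + 5 = 9

9


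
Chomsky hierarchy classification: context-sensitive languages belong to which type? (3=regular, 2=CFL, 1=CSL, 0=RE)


Chomsky hierarchy levels:
  Type 3: Regular (DFA/NFA/regex)
  Type 2: Context-free (PDA)
  Type 1: Context-sensitive
  Type 0: Recursively enumerable (TM)
'context-sensitive' corresponds to Type 1

1


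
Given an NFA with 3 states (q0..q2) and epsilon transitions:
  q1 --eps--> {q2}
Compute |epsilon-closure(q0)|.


Starting from q0
Initialize closure = {q0}
q0 has no outgoing epsilon transitions -> nothing to add
Final closure: {q0}
Size = 1

1


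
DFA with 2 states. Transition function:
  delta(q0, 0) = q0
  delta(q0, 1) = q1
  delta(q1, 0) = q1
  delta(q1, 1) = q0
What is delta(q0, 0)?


Looking up transition function:
delta(q0, 0) in the table
Row: q0, Column: 0
Result: q0

q0


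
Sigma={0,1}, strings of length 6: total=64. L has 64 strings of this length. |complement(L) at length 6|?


Alphabet: {0,1}
String length: 6
Total strings of length 6 = 2^6 = 64
Strings in L = 64
Complement = total - |L|
= 64 - 64
= 0

0


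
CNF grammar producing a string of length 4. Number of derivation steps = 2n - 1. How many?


Chomsky Normal Form derivation:
String length n = 4
Each step either:
  - Splits a nonterminal into two (n-1 such steps)
  - Converts a nonterminal to terminal (n such steps)
Total = (n-1) + n = 2n - 1
= 2(4) - 1
= 8 - 1
= 7

7


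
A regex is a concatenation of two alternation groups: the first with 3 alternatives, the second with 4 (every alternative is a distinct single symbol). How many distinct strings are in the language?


First group: 3 alternatives
Second group: 4 alternatives
Concatenation: each choice from group 1 pairs with each from group 2
Total = 3 x 4 = 12

12


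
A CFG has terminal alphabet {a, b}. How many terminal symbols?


Terminal symbols: a, b
Counting each: a (#1), b (#2)
Total = 2

2


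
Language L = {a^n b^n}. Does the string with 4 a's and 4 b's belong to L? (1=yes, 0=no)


Language requires equal numbers of a's and b's
PDA pushes for each 'a', pops for each 'b'
Number of a's = 4
Number of b's = 4
4 == 4 -> Accept

1


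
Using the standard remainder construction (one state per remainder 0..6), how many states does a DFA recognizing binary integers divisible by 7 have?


Divisibility by 7 is tracked via the remainder mod 7: 0, 1, ..., 6
The construction assigns one state to each remainder
Number of remainders = 7

7


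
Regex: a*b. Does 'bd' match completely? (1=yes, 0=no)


Pattern: a*b
String: 'bd'
Pattern requires: zero or more 'a's followed by exactly one 'b'
Found 0 leading 'a's
Remaining: 'bd'
Remaining is not 'b' -> no match
Result: 0

0


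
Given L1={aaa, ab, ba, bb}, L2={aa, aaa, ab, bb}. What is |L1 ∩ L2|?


L1 = {aaa, ab, ba, bb}
L2 = {aa, aaa, ab, bb}
Checking each string in L1 against L2:
  'aaa': in L2? Yes
  'ab': in L2? Yes
  'ba': in L2? No
  'bb': in L2? Yes
Intersection = {aaa, ab, bb}
|L1 ∩ L2| = 3

3


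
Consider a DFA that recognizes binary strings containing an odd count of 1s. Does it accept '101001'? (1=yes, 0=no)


DFA has 2 states: q_even (start, accept=no) and q_odd
Processing string '101001' character by character:
  Position 0: read '1', 1-count=1 -> q_odd
  Position 1: read '0', 1-count=1 -> q_odd (no change)
  Position 2: read '1', 1-count=2 -> q_even
  Position 3: read '0', 1-count=2 -> q_even (no change)
  Position 4: read '0', 1-count=2 -> q_even (no change)
  Position 5: read '1', 1-count=3 -> q_odd
Final state: q_odd, total 1s = 3 (odd); the DFA requires an odd count -> accept

1


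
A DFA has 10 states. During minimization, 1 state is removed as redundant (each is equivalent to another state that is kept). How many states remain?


Original DFA: 10 states
Redundant states removed: 1
Minimized states = original - removed
= 10 - 1
= 9

9


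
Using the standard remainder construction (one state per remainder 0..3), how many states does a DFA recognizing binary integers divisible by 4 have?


Divisibility by 4 is tracked via the remainder mod 4: 0, 1, ..., 3
The construction assigns one state to each remainder
Number of remainders = 4

4


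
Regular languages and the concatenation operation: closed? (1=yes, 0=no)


Regular languages are closed under all standard operations:
- Union: Yes (product construction)
- Intersection: Yes (product construction)
- Complement: Yes (swap accept/reject)
- Concatenation: Yes (NFA construction)
Operation: concatenation -> Closed

1


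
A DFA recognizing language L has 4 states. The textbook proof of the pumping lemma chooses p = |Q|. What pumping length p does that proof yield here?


Pumping lemma for regular languages (standard proof):
Take p = |Q|, the number of DFA states.
Any string of length >= |Q| passes through |Q|+1 states while reading its first |Q| symbols,
so by pigeonhole some state repeats, giving the loop that can be pumped.
Here |Q| = 4
Therefore the proof uses p = 4

4


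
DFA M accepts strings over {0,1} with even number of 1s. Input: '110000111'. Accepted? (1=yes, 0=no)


DFA has 2 states: q_even (start, accept=yes) and q_odd
Processing string '110000111' character by character:
  Position 0: read '1', 1-count=1 -> q_odd
  Position 1: read '1', 1-count=2 -> q_even
  Position 2: read '0', 1-count=2 -> q_even (no change)
  Position 3: read '0', 1-count=2 -> q_even (no change)
  Position 4: read '0', 1-count=2 -> q_even (no change)
  Position 5: read '0', 1-count=2 -> q_even (no change)
  Position 6: read '1', 1-count=3 -> q_odd
  Position 7: read '1', 1-count=4 -> q_even
  Position 8: read '1', 1-count=5 -> q_odd
Final state: q_odd, total 1s = 5 (odd); the DFA requires an even count -> reject

0


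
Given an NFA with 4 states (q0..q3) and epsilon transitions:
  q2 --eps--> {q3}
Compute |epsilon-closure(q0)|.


Starting from q0
Initialize closure = {q0}
q0 has no outgoing epsilon transitions -> nothing to add
Final closure: {q0}
Size = 1

1


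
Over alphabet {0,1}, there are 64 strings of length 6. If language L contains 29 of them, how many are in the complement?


Alphabet: {0,1}
String length: 6
Total strings of length 6 = 2^6 = 64
Strings in L = 29
Complement = total - |L|
= 64 - 29
= 35

35


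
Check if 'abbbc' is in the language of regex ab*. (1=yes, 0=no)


Pattern: ab*
String: 'abbbc'
Pattern requires: exactly one 'a' followed by zero or more 'b's
First char is 'a' -> OK
Rest 'bbbc': all b's? No
Result: 0

0


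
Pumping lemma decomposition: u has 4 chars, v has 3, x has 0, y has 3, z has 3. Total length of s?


|s| = |u| + |v| + |x| + |y| + |z|
= 4 + 3 + 0 + 3 + 3
= 7 + 0 + 6
= 7 + 6
= 13

13


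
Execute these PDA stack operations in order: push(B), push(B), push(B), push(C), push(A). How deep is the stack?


Tracing stack operations:
  push(B) -> stack = [B], depth=1
  push(B) -> stack = [B,B], depth=2
  push(B) -> stack = [B,B,B], depth=3
  push(C) -> stack = [B,B,B,C], depth=4
  push(A) -> stack = [B,B,B,C,A], depth=5
Final depth = 5

5


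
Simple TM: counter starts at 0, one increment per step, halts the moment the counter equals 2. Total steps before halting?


Counter starts at 0. Counting sequence:
  Step 1: counter = 1
  Step 2: counter = 2
Counter reached 2 -> halt
Total steps = 2

2


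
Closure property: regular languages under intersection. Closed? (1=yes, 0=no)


Regular languages are closed under:
- Union (DFA product construction)
- Intersection (DFA product construction)
- Complement (swap accept/reject states)
- Concatenation (NFA construction)
- Kleene star (NFA construction)
intersection is in this list
Therefore: closed

1


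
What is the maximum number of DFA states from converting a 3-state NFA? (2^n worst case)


NFA has 3 states
Subset construction: each DFA state = subset of NFA states
Maximum subsets = 2^3
2^3 = 8

8


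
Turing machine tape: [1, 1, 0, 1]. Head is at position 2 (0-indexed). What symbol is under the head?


Tape: [1, 1, 0, 1]
Positions: 0 1 2 3
Values:    1 1 0 1
Head at position 2
tape[2] = 0

0


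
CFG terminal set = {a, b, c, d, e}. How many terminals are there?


Terminal symbols: a, b, c, d, e
Counting each: a (#1), b (#2), c (#3), d (#4), e (#5)
Total = 5

5


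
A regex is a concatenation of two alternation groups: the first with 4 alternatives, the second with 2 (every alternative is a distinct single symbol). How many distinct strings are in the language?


First group: 4 alternatives
Second group: 2 alternatives
Concatenation: each choice from group 1 pairs with each from group 2
Total = 4 x 2 = 8

8


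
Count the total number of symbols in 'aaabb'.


String: 'aaabb'
Counting characters:
  'a' appears 3 time(s)
  'b' appears 2 time(s)
Total length = 3 + 2 = 5

5


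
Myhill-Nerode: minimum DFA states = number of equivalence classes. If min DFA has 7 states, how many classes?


Myhill-Nerode theorem:
Number of equivalence classes = number of states in minimal DFA
Minimal DFA states = 7
Therefore equivalence classes = 7

7


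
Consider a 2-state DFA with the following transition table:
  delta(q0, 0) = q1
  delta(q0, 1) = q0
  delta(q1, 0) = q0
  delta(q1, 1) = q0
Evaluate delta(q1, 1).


Looking up transition function:
delta(q1, 1) in the table
Row: q1, Column: 1
Result: q0

q0


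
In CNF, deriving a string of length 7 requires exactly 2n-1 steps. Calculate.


Chomsky Normal Form derivation:
String length n = 7
Each step either:
  - Splits a nonterminal into two (n-1 such steps)
  - Converts a nonterminal to terminal (n such steps)
Total = (n-1) + n = 2n - 1
= 2(7) - 1
= 14 - 1
= 13

13


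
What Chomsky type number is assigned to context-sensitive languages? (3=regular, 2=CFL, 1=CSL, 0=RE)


Chomsky hierarchy levels:
  Type 3: Regular (DFA/NFA/regex)
  Type 2: Context-free (PDA)
  Type 1: Context-sensitive
  Type 0: Recursively enumerable (TM)
'context-sensitive' corresponds to Type 1

1


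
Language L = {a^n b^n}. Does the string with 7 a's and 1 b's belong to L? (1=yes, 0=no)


Language requires equal numbers of a's and b's
PDA pushes for each 'a', pops for each 'b'
Number of a's = 7
Number of b's = 1
7 != 1 -> Reject

0


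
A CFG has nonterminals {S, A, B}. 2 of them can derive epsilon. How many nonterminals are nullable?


Nonterminals: {S, A, B}
A nonterminal is nullable if it can derive epsilon
Counting nullable nonterminals: 2
Total nullable = 2

2


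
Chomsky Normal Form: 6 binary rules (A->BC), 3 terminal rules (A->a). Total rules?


CNF allows two rule forms:
  A -> BC (binary): 6 rules
  A -> a (terminal): 3 rules
Total = 6 + 3 = 9

9


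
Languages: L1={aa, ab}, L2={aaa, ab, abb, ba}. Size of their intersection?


L1 = {aa, ab}
L2 = {aaa, ab, abb, ba}
Checking each string in L1 against L2:
  'aa': in L2? No
  'ab': in L2? Yes
Intersection = {ab}
|L1 ∩ L2| = 1

1


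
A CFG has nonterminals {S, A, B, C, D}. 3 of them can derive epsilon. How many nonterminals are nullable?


Nonterminals: {S, A, B, C, D}
A nonterminal is nullable if it can derive epsilon
Counting nullable nonterminals: 3
Total nullable = 3

3


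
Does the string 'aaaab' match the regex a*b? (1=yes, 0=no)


Pattern: a*b
String: 'aaaab'
Pattern requires: zero or more 'a's followed by exactly one 'b'
Found 4 leading 'a's
Remaining: 'b'
Remaining is exactly 'b' -> match
Result: 1

1


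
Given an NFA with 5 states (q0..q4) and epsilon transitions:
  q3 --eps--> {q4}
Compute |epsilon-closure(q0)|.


Starting from q0
Initialize closure = {q0}
q0 has no outgoing epsilon transitions -> nothing to add
Final closure: {q0}
Size = 1

1


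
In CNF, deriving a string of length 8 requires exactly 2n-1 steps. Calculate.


Chomsky Normal Form derivation:
String length n = 8
Each step either:
  - Splits a nonterminal into two (n-1 such steps)
  - Converts a nonterminal to terminal (n such steps)
Total = (n-1) + n = 2n - 1
= 2(8) - 1
= 16 - 1
= 15

15


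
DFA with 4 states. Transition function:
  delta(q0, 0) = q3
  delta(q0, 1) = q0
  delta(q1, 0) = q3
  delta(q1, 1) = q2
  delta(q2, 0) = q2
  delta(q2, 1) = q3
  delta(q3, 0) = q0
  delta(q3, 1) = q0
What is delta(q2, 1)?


Looking up transition function:
delta(q2, 1) in the table
Row: q2, Column: 1
Result: q3

q3


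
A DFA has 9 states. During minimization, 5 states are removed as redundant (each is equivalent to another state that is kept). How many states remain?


Original DFA: 9 states
Redundant states removed: 5
Minimized states = original - removed
= 9 - 5
= 4

4


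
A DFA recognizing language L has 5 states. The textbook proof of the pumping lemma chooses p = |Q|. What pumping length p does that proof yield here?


Pumping lemma for regular languages (standard proof):
Take p = |Q|, the number of DFA states.
Any string of length >= |Q| passes through |Q|+1 states while reading its first |Q| symbols,
so by pigeonhole some state repeats, giving the loop that can be pumped.
Here |Q| = 5
Therefore the proof uses p = 5

5


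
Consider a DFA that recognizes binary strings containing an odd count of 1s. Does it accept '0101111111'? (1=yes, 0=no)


DFA has 2 states: q_even (start, accept=no) and q_odd
Processing string '0101111111' character by character:
  Position 0: read '0', 1-count=0 -> q_even (no change)
  Position 1: read '1', 1-count=1 -> q_odd
  Position 2: read '0', 1-count=1 -> q_odd (no change)
  Position 3: read '1', 1-count=2 -> q_even
  Position 4: read '1', 1-count=3 -> q_odd
  Position 5: read '1', 1-count=4 -> q_even
  Position 6: read '1', 1-count=5 -> q_odd
  Position 7: read '1', 1-count=6 -> q_even
  Position 8: read '1', 1-count=7 -> q_odd
  Position 9: read '1', 1-count=8 -> q_even
Final state: q_even, total 1s = 8 (even); the DFA requires an odd count -> reject

0


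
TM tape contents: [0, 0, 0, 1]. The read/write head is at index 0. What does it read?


Tape: [0, 0, 0, 1]
Positions: 0 1 2 3
Values:    0 0 0 1
Head at position 0
tape[0] = 0

0


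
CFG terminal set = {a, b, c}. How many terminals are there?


Terminal symbols: a, b, c
Counting each: a (#1), b (#2), c (#3)
Total = 3

3


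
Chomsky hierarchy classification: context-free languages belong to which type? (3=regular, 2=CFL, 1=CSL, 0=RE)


Chomsky hierarchy levels:
  Type 3: Regular (DFA/NFA/regex)
  Type 2: Context-free (PDA)
  Type 1: Context-sensitive
  Type 0: Recursively enumerable (TM)
'context-free' corresponds to Type 2

2


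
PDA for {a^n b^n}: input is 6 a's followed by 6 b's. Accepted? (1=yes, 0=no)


Language requires equal numbers of a's and b's
PDA pushes for each 'a', pops for each 'b'
Number of a's = 6
Number of b's = 6
6 == 6 -> Accept

1


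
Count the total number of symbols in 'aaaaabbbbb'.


String: 'aaaaabbbbb'
Counting characters:
  'a' appears 5 time(s)
  'b' appears 5 time(s)
Total length = 5 + 5 = 10

10


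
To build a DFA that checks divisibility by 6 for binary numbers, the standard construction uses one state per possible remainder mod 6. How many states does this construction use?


Divisibility by 6 is tracked via the remainder mod 6: 0, 1, ..., 5
The construction assigns one state to each remainder
Number of remainders = 6

6


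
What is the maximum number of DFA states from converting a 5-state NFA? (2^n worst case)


NFA has 5 states
Subset construction: each DFA state = subset of NFA states
Maximum subsets = 2^5
2^5 = 32

32


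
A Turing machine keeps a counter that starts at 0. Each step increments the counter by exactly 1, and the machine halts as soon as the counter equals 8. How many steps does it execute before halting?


Counter starts at 0. Counting sequence:
  Step 1: counter = 1
  Step 2: counter = 2
  Step 3: counter = 3
  Step 4: counter = 4
  Step 5: counter = 5
  Step 6: counter = 6
  Step 7: counter = 7
  Step 8: counter = 8
Counter reached 8 -> halt
Total steps = 8

8


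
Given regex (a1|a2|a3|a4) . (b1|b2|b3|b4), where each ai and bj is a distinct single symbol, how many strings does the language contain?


First group: 4 alternatives
Second group: 4 alternatives
Concatenation: each choice from group 1 pairs with each from group 2
Total = 4 x 4 = 16

16


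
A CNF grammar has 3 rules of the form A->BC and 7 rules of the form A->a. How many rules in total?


CNF allows two rule forms:
  A -> BC (binary): 3 rules
  A -> a (terminal): 7 rules
Total = 3 + 7 = 10

10


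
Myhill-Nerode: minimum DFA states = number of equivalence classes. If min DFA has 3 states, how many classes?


Myhill-Nerode theorem:
Number of equivalence classes = number of states in minimal DFA
Minimal DFA states = 3
Therefore equivalence classes = 3

3


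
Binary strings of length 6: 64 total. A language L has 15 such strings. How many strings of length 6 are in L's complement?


Alphabet: {0,1}
String length: 6
Total strings of length 6 = 2^6 = 64
Strings in L = 15
Complement = total - |L|
= 64 - 15
= 49

49


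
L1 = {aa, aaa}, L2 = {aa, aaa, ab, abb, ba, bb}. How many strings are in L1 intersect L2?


L1 = {aa, aaa}
L2 = {aa, aaa, ab, abb, ba, bb}
Checking each string in L1 against L2:
  'aa': in L2? Yes
  'aaa': in L2? Yes
Intersection = {aa, aaa}
|L1 ∩ L2| = 2

2


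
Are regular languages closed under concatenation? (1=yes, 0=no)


Regular languages are closed under:
- Union (DFA product construction)
- Intersection (DFA product construction)
- Complement (swap accept/reject states)
- Concatenation (NFA construction)
- Kleene star (NFA construction)
concatenation is in this list
Therefore: closed

1


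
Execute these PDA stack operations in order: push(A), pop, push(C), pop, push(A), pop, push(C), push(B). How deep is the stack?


Tracing stack operations:
  push(A) -> stack = [A], depth=1
  pop -> removed A, stack = [], depth=0
  push(C) -> stack = [C], depth=1
  pop -> removed C, stack = [], depth=0
  push(A) -> stack = [A], depth=1
  pop -> removed A, stack = [], depth=0
  push(C) -> stack = [C], depth=1
  push(B) -> stack = [C,B], depth=2
Final depth = 2

2


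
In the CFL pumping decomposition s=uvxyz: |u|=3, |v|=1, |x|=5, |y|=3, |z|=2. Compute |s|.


|s| = |u| + |v| + |x| + |y| + |z|
= 3 + 1 + 5 + 3 + 2
= 4 + 5 + 5
= 9 + 5
= 14

14


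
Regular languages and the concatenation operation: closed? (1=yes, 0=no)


Regular languages are closed under all standard operations:
- Union: Yes (product construction)
- Intersection: Yes (product construction)
- Complement: Yes (swap accept/reject)
- Concatenation: Yes (NFA construction)
Operation: concatenation -> Closed

1


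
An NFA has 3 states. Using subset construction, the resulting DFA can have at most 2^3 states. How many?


NFA has 3 states
Subset construction: each DFA state = subset of NFA states
Maximum subsets = 2^3
2^3 = 8

8


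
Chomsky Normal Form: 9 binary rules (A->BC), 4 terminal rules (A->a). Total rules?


CNF allows two rule forms:
  A -> BC (binary): 9 rules
  A -> a (terminal): 4 rules
Total = 9 + 4 = 13

13


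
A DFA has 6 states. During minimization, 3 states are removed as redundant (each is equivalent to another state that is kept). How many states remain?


Original DFA: 6 states
Redundant states removed: 3
Minimized states = original - removed
= 6 - 3
= 3

3


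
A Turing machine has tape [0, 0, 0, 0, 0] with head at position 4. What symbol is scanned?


Tape: [0, 0, 0, 0, 0]
Positions: 0 1 2 3 4
Values:    0 0 0 0 0
Head at position 4
tape[4] = 0

0


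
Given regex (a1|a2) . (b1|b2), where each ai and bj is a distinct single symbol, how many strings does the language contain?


First group: 2 alternatives
Second group: 2 alternatives
Concatenation: each choice from group 1 pairs with each from group 2
Total = 2 x 2 = 4

4


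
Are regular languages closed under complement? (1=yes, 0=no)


Regular languages are closed under:
- Union (DFA product construction)
- Intersection (DFA product construction)
- Complement (swap accept/reject states)
- Concatenation (NFA construction)
- Kleene star (NFA construction)
complement is in this list
Therefore: closed

1


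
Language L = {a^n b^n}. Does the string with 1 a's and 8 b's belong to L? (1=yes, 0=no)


Language requires equal numbers of a's and b's
PDA pushes for each 'a', pops for each 'b'
Number of a's = 1
Number of b's = 8
1 != 8 -> Reject

0


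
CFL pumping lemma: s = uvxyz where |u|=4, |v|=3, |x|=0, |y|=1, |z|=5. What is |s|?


|s| = |u| + |v| + |x| + |y| + |z|
= 4 + 3 + 0 + 1 + 5
= 7 + 0 + 6
= 7 + 6
= 13

13


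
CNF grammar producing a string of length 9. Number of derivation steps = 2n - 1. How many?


Chomsky Normal Form derivation:
String length n = 9
Each step either:
  - Splits a nonterminal into two (n-1 such steps)
  - Converts a nonterminal to terminal (n such steps)
Total = (n-1) + n = 2n - 1
= 2(9) - 1
= 18 - 1
= 17

17


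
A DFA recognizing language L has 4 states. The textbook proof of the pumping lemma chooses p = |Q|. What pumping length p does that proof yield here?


Pumping lemma for regular languages (standard proof):
Take p = |Q|, the number of DFA states.
Any string of length >= |Q| passes through |Q|+1 states while reading its first |Q| symbols,
so by pigeonhole some state repeats, giving the loop that can be pumped.
Here |Q| = 4
Therefore the proof uses p = 4

4


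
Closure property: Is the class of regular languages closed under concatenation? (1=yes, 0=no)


Regular languages are closed under all standard operations:
- Union: Yes (product construction)
- Intersection: Yes (product construction)
- Complement: Yes (swap accept/reject)
- Concatenation: Yes (NFA construction)
Operation: concatenation -> Closed

1
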